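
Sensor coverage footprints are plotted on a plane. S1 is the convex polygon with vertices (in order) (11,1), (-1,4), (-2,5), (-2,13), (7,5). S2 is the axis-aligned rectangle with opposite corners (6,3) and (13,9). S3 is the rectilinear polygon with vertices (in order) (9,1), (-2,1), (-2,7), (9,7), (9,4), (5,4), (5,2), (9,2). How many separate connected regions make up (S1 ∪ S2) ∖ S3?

2

(S1 ∪ S2) ∖ S3 splits into 2 disjoint pieces (area 20.25, area 39).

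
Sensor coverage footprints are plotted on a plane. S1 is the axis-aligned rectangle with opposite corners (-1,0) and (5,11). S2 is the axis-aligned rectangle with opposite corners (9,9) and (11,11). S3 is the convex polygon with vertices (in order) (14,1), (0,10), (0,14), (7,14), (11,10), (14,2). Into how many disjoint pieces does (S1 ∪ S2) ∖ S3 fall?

(S1 ∪ S2) ∖ S3 splits into 2 disjoint pieces (area 52.9643, area 0.5).

2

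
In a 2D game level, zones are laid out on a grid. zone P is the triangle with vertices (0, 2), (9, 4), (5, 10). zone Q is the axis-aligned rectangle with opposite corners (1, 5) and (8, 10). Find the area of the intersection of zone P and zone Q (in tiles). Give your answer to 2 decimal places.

16.06

The intersection is the polygon with vertices (8,5.5), (8,5), (1.875,5), (5,10).
By the shoelace formula its area is 16.06.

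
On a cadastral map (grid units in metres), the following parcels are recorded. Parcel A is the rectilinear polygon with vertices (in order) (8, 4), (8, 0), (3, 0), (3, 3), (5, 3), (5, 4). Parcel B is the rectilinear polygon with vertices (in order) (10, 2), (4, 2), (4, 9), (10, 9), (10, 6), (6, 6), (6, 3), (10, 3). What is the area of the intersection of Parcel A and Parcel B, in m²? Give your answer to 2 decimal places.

5.00

The intersection is the polygon with vertices (8,2), (4,2), (4,3), (5,3), (5,4), (6,4), (6,3), (8,3).
By the shoelace formula its area is 5.00.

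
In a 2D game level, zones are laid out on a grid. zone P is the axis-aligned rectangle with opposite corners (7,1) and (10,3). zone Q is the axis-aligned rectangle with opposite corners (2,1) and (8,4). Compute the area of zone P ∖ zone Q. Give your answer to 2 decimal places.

|zone P∩zone Q|: x∈[7,8], y∈[1,3] → 1·2 = 2.
|zone P| = 6.
|zone P ∖ zone Q| = |zone P| − |zone P∩zone Q| = 6 − 2 = 4.00.

4.00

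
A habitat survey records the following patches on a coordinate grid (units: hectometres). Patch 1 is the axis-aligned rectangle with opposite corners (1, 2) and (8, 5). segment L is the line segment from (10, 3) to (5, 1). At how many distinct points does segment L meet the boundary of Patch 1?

2

The segment meets the boundary at (7.5,2), (8,2.2).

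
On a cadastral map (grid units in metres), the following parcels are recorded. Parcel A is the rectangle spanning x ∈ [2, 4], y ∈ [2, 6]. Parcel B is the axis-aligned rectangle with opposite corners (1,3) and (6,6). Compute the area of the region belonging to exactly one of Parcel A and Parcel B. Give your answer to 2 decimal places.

11.00

|Parcel A∩Parcel B|: x∈[2,4], y∈[3,6] → 2·3 = 6.
|Parcel A △ Parcel B| = |Parcel A| + |Parcel B| − 2·|Parcel A∩Parcel B| = 8 + 15 − 12 = 11.00.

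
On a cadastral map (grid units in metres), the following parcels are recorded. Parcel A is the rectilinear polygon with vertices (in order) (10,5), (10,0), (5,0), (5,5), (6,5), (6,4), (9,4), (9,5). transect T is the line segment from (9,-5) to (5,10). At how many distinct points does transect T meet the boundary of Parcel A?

The segment meets the boundary at (6.6,4), (7.667,0).

2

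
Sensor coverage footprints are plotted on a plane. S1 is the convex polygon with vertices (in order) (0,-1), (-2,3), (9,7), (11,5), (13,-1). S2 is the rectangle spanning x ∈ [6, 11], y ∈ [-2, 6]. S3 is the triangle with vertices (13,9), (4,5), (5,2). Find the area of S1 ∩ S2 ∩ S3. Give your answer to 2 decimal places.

5.57

The intersection is the polygon with vertices (9.571,6), (6,2.875), (6,5.889), (6.25,6).
By the shoelace formula its area is 5.57.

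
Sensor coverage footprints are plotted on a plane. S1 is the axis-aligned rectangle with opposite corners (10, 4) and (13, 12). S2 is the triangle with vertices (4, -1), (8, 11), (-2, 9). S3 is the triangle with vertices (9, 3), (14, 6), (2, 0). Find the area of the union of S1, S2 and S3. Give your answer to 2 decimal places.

82.15

By inclusion–exclusion:
Individual areas: |S1| = 24, |S2| = 56, |S3| = 3.
|S1∩S2| = 0.
|S1∩S3| = 0.6167.
|S2∩S3| = 0.2294.
|S1∩S2∩S3| = 0.
|S1 ∪ S2 ∪ S3| = 83 − 0.8461 + 0 = 82.15.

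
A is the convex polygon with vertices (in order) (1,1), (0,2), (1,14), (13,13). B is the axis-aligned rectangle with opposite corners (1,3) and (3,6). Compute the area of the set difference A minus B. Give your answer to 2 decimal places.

78.50

|A| = 84.5, |A∩B| = 6.
|A ∖ B| = |A| − |A∩B| = 84.5 − 6 = 78.50.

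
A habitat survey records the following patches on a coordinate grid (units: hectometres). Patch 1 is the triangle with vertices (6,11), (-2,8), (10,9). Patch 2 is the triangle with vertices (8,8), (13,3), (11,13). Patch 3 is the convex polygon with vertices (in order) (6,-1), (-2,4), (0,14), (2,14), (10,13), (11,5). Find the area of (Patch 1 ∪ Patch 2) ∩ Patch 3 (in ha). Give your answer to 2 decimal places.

The region (Patch 1 ∪ Patch 2) ∩ Patch 3 is the polygon with vertices (6,11), (8.923,9.539), (10.172,11.621), (11,5), (8,8), (8.526,8.877), (-1.186,8.068), (-1.135,8.324).
By the shoelace formula its area is 22.12.

22.12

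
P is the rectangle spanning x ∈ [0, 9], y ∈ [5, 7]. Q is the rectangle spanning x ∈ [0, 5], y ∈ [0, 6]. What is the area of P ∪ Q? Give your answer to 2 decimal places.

By inclusion–exclusion:
Individual areas: |P| = 18, |Q| = 30.
|P∩Q|: x∈[0,5], y∈[5,6] → 5·1 = 5.
|P ∪ Q| = 48 − 5 = 43.00.

43.00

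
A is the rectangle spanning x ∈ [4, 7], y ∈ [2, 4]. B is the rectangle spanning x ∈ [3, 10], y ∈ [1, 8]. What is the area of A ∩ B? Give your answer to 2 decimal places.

6.00

|A∩B|: x∈[4,7], y∈[2,4] → 3·2 = 6.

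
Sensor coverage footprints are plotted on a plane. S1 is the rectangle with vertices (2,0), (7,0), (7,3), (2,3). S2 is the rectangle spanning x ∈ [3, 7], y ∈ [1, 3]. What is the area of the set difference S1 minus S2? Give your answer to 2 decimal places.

|S1∩S2|: x∈[3,7], y∈[1,3] → 4·2 = 8.
|S1| = 15.
|S1 ∖ S2| = |S1| − |S1∩S2| = 15 − 8 = 7.00.

7.00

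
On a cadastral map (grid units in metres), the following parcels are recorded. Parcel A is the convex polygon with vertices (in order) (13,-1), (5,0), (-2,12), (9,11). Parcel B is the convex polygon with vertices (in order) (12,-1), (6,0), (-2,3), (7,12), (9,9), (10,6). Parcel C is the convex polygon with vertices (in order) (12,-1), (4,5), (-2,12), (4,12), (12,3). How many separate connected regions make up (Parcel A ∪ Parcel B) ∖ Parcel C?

3

(Parcel A ∪ Parcel B) ∖ Parcel C splits into 3 disjoint pieces (area 43.5689, area 16.5912, area 1.4375).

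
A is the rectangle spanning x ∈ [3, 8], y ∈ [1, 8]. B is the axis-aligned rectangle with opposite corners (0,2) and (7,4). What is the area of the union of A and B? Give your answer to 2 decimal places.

By inclusion–exclusion:
Individual areas: |A| = 35, |B| = 14.
|A∩B|: x∈[3,7], y∈[2,4] → 4·2 = 8.
|A ∪ B| = 49 − 8 = 41.00.

41.00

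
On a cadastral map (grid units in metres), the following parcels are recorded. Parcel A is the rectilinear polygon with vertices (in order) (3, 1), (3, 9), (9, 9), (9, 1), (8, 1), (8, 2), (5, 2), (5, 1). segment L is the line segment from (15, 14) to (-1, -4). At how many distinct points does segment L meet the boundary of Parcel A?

2

The segment meets the boundary at (3.444,1), (9,7.25).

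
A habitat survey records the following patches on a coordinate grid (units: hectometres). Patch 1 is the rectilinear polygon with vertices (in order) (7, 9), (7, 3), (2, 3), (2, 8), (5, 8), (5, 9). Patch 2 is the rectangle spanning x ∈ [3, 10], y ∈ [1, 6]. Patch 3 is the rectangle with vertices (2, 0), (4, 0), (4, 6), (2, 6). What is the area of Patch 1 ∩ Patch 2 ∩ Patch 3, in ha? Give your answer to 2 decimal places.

3.00

The intersection is the polygon with vertices (3,3), (3,6), (4,6), (4,3).
By the shoelace formula its area is 3.00.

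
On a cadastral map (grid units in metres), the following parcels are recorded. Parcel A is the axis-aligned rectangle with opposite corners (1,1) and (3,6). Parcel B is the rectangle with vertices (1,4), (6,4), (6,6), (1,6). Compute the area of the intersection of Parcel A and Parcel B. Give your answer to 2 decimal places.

4.00

|Parcel A∩Parcel B|: x∈[1,3], y∈[4,6] → 2·2 = 4.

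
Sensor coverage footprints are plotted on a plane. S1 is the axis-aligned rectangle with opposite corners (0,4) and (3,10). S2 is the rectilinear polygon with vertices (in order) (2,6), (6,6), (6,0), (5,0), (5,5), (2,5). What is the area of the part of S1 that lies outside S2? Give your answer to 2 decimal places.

17.00

|S1| = 18, |S1∩S2| = 1.
|S1 ∖ S2| = |S1| − |S1∩S2| = 18 − 1 = 17.00.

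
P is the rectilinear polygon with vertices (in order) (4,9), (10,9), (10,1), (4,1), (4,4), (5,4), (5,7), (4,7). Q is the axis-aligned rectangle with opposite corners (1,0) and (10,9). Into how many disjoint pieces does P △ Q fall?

1

P △ Q is a single connected region.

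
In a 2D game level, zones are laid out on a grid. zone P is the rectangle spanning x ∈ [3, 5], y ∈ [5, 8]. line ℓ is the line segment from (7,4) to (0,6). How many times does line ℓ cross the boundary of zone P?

The segment meets the boundary at (3,5.143), (3.5,5).

2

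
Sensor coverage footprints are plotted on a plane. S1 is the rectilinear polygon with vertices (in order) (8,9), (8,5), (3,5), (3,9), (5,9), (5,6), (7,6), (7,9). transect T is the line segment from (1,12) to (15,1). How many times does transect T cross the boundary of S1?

The segment meets the boundary at (8,6.5), (5,8.857), (4.818,9), (7,7.286).

4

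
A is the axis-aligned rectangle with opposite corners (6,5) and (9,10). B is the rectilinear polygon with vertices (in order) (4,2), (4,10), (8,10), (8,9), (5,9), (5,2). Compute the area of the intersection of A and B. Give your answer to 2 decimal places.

2.00

The intersection is the polygon with vertices (8,10), (8,9), (6,9), (6,10).
By the shoelace formula its area is 2.00.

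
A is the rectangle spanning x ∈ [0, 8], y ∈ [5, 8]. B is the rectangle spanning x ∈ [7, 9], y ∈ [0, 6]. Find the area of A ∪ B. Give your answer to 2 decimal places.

By inclusion–exclusion:
Individual areas: |A| = 24, |B| = 12.
|A∩B|: x∈[7,8], y∈[5,6] → 1·1 = 1.
|A ∪ B| = 36 − 1 = 35.00.

35.00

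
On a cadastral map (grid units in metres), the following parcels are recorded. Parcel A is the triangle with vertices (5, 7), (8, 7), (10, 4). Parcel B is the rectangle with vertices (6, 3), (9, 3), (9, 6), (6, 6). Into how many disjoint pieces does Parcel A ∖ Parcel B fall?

Parcel A ∖ Parcel B splits into 2 disjoint pieces (area 2.5, area 0.45).

2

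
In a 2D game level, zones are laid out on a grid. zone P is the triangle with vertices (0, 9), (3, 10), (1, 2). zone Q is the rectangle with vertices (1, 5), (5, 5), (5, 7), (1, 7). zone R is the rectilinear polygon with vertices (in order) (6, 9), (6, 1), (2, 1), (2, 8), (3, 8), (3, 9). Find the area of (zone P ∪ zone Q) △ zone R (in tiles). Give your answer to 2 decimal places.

|zone P ∪ zone Q| = 17.
|(zone P ∪ zone Q) ∩ zone R| = 6.375.
|(zone P ∪ zone Q) △ zone R| = 17 + 31 − 12.75 = 35.25.

35.25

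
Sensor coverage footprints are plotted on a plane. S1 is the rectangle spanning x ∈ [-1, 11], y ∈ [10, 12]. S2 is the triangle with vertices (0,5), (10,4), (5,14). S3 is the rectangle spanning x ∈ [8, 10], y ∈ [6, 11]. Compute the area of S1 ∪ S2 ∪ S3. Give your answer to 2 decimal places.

72.17

By inclusion–exclusion:
Individual areas: |S1| = 24, |S2| = 47.5, |S3| = 10.
|S1∩S2| = 6.3333.
|S1∩S3|: x∈[8,10], y∈[10,11] → 2·1 = 2.
|S2∩S3| = 1.
|S1∩S2∩S3| = 0.
|S1 ∪ S2 ∪ S3| = 81.5 − 9.3333 + 0 = 72.17.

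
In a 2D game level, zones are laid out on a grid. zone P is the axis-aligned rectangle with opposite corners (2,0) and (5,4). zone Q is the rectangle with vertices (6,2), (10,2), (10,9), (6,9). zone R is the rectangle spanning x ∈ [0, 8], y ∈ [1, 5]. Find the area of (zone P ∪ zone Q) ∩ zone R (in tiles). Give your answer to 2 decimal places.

15.00

|zone P ∪ zone Q| = 40.
|(zone P ∪ zone Q) ∩ zone R| = 15.00.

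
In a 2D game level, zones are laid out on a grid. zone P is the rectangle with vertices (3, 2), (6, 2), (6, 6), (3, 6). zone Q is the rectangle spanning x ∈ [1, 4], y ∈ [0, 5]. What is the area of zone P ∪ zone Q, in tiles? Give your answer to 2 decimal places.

24.00

By inclusion–exclusion:
Individual areas: |zone P| = 12, |zone Q| = 15.
|zone P∩zone Q|: x∈[3,4], y∈[2,5] → 1·3 = 3.
|zone P ∪ zone Q| = 27 − 3 = 24.00.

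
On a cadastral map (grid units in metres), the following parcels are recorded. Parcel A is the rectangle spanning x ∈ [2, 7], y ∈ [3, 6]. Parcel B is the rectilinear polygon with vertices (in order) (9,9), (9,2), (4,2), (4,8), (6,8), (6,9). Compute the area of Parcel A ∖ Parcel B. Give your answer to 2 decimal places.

6.00

|Parcel A| = 15, |Parcel A∩Parcel B| = 9.
|Parcel A ∖ Parcel B| = |Parcel A| − |Parcel A∩Parcel B| = 15 − 9 = 6.00.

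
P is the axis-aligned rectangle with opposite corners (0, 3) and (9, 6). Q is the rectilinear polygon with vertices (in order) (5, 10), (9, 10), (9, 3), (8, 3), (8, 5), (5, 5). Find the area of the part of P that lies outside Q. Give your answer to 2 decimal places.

|P| = 27, |P∩Q| = 6.
|P ∖ Q| = |P| − |P∩Q| = 27 − 6 = 21.00.

21.00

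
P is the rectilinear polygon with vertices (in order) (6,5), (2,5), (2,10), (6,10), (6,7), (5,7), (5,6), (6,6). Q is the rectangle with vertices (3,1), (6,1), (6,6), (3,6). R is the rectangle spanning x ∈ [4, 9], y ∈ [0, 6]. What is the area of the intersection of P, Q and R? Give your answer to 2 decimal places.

2.00

The intersection is the polygon with vertices (5,6), (6,6), (6,5), (4,5), (4,6).
By the shoelace formula its area is 2.00.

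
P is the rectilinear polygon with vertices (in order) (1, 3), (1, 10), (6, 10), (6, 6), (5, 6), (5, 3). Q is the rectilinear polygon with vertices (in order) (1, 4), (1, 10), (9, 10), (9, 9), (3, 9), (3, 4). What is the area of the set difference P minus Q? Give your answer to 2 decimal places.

|P| = 32, |P∩Q| = 15.
|P ∖ Q| = |P| − |P∩Q| = 32 − 15 = 17.00.

17.00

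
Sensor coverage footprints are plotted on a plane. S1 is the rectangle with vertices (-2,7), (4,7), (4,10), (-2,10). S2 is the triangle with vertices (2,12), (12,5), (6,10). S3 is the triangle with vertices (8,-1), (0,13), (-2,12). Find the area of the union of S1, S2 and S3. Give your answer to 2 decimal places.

By inclusion–exclusion:
Individual areas: |S1| = 18, |S2| = 4, |S3| = 18.
|S1∩S2| = 0.
|S1∩S3| = 5.6374.
|S2∩S3| = 0.
|S1∩S2∩S3| = 0.
|S1 ∪ S2 ∪ S3| = 40 − 5.6374 + 0 = 34.36.

34.36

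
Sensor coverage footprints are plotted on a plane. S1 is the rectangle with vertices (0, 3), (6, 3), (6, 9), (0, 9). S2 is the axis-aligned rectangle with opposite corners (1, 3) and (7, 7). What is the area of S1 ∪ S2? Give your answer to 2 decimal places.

By inclusion–exclusion:
Individual areas: |S1| = 36, |S2| = 24.
|S1∩S2|: x∈[1,6], y∈[3,7] → 5·4 = 20.
|S1 ∪ S2| = 60 − 20 = 40.00.

40.00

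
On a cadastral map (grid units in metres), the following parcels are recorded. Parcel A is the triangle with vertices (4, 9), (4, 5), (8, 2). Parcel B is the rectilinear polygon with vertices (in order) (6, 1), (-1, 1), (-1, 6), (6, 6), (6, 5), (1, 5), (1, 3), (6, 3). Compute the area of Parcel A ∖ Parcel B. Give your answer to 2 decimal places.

|Parcel A| = 8, |Parcel A∩Parcel B| = 1.9286.
|Parcel A ∖ Parcel B| = |Parcel A| − |Parcel A∩Parcel B| = 8 − 1.9286 = 6.07.

6.07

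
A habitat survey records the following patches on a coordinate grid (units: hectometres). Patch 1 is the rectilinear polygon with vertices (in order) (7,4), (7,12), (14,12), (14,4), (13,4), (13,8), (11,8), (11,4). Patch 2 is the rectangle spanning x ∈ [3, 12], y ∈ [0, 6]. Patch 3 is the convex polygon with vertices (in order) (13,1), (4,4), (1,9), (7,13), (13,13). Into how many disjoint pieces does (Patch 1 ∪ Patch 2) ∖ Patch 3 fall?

(Patch 1 ∪ Patch 2) ∖ Patch 3 splits into 2 disjoint pieces (area 8, area 26.1667).

2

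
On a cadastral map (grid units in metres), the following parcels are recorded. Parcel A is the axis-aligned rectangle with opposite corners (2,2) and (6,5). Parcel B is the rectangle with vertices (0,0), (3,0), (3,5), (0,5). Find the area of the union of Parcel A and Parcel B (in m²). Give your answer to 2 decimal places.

By inclusion–exclusion:
Individual areas: |Parcel A| = 12, |Parcel B| = 15.
|Parcel A∩Parcel B|: x∈[2,3], y∈[2,5] → 1·3 = 3.
|Parcel A ∪ Parcel B| = 27 − 3 = 24.00.

24.00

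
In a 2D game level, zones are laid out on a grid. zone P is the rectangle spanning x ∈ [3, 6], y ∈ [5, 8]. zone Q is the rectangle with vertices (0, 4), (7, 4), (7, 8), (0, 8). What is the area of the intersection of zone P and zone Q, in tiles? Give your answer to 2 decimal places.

9.00

|zone P∩zone Q|: x∈[3,6], y∈[5,8] → 3·3 = 9.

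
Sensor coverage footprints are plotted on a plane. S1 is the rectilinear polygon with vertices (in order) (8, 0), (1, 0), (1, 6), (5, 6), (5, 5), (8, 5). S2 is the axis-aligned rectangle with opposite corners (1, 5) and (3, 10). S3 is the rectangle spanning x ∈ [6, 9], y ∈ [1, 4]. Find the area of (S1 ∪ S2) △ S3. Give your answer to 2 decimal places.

44.00

|S1 ∪ S2| = 47.
|(S1 ∪ S2) ∩ S3| = 6.
|(S1 ∪ S2) △ S3| = 47 + 9 − 12 = 44.00.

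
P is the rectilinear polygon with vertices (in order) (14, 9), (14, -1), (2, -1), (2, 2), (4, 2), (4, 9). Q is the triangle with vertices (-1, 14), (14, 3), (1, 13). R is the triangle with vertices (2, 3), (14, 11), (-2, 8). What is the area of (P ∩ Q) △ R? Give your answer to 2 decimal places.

|P ∩ Q| = 1.1455.
|(P ∩ Q) ∩ R| = 0.574.
|(P ∩ Q) △ R| = 1.1455 + 46 − 1.1481 = 46.00.

46.00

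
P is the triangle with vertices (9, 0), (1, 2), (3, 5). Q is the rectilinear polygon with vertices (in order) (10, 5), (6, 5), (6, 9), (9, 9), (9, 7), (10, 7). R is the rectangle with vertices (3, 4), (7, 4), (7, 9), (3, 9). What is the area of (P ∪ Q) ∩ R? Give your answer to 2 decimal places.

4.60

|P ∪ Q| = 28.
|(P ∪ Q) ∩ R| = 4.60.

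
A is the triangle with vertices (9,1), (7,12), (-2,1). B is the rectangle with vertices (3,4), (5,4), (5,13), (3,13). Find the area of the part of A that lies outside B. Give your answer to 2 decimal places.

|A| = 60.5, |A∩B| = 8.6667.
|A ∖ B| = |A| − |A∩B| = 60.5 − 8.6667 = 51.83.

51.83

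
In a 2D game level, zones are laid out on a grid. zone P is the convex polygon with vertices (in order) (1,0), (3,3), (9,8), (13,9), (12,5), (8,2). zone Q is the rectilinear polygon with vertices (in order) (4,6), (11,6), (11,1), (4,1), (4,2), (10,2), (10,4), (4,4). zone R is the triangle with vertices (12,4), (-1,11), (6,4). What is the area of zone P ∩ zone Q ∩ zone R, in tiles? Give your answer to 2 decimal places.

8.44

The intersection is the polygon with vertices (8.286,6), (11,4.538), (11,4.25), (10.667,4), (10,4), (6,4), (5.182,4.818), (6.6,6).
By the shoelace formula its area is 8.44.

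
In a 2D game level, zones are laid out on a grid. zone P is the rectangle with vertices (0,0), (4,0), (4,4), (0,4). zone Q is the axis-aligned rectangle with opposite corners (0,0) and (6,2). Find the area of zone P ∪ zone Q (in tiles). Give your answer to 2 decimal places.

20.00

By inclusion–exclusion:
Individual areas: |zone P| = 16, |zone Q| = 12.
|zone P∩zone Q|: x∈[0,4], y∈[0,2] → 4·2 = 8.
|zone P ∪ zone Q| = 28 − 8 = 20.00.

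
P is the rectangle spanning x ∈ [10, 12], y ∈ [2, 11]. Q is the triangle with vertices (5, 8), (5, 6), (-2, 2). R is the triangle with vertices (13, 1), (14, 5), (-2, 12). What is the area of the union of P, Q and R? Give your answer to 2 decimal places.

By inclusion–exclusion:
Individual areas: |P| = 18, |Q| = 7, |R| = 35.5.
|P∩Q| = 0.
|P∩R| = 7.6432.
|Q∩R| = 0.4038.
|P∩Q∩R| = 0.
|P ∪ Q ∪ R| = 60.5 − 8.047 + 0 = 52.45.

52.45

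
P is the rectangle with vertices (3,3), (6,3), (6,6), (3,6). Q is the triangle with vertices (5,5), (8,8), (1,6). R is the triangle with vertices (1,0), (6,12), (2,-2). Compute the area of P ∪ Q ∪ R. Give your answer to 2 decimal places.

22.56

By inclusion–exclusion:
Individual areas: |P| = 9, |Q| = 7.5, |R| = 11.
|P∩Q| = 2.
|P∩R| = 2.2714.
|Q∩R| = 1.2178.
|P∩Q∩R| = 0.552.
|P ∪ Q ∪ R| = 27.5 − 5.4893 + 0.552 = 22.56.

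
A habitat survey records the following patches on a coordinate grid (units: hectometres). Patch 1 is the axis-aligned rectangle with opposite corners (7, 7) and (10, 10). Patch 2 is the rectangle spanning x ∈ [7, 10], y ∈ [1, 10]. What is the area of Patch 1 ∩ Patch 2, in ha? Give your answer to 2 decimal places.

9.00

|Patch 1∩Patch 2|: x∈[7,10], y∈[7,10] → 3·3 = 9.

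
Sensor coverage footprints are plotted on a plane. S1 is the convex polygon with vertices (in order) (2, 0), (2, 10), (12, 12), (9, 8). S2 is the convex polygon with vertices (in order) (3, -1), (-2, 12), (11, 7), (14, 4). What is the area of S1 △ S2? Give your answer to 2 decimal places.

|S1| = 52, |S2| = 96, |S1∩S2| = 35.301.
|S1 △ S2| = |S1| + |S2| − 2·|S1∩S2| = 52 + 96 − 70.6019 = 77.40.

77.40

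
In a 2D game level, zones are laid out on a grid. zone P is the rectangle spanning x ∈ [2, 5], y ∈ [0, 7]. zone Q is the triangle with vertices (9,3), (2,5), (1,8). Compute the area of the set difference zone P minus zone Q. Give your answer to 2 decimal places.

|zone P| = 21, |zone P∩zone Q| = 5.4857.
|zone P ∖ zone Q| = |zone P| − |zone P∩zone Q| = 21 − 5.4857 = 15.51.

15.51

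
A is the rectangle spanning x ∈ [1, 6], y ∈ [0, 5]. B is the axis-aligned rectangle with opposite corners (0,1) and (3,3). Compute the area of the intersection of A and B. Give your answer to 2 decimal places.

4.00

|A∩B|: x∈[1,3], y∈[1,3] → 2·2 = 4.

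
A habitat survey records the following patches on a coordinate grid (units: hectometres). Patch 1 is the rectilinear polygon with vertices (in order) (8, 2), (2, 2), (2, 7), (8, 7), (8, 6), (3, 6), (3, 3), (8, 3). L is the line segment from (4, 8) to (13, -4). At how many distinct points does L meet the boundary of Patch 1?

4

The segment meets the boundary at (8,2.667), (7.75,3), (5.5,6), (4.75,7).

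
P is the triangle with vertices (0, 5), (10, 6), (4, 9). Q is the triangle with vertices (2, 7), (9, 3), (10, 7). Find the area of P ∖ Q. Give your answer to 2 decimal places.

|P| = 18, |P∩Q| = 7.7701.
|P ∖ Q| = |P| − |P∩Q| = 18 − 7.7701 = 10.23.

10.23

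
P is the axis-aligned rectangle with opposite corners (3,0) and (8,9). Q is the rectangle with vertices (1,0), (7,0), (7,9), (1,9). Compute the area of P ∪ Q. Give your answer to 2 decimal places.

63.00

By inclusion–exclusion:
Individual areas: |P| = 45, |Q| = 54.
|P∩Q|: x∈[3,7], y∈[0,9] → 4·9 = 36.
|P ∪ Q| = 99 − 36 = 63.00.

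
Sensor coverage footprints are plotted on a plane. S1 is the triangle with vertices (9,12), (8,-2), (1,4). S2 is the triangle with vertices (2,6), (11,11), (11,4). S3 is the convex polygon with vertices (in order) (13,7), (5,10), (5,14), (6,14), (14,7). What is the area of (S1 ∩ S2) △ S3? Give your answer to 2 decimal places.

|S1 ∩ S2| = 16.4985.
|(S1 ∩ S2) ∩ S3| = 0.7761.
|(S1 ∩ S2) △ S3| = 16.4985 + 23 − 1.5523 = 37.95.

37.95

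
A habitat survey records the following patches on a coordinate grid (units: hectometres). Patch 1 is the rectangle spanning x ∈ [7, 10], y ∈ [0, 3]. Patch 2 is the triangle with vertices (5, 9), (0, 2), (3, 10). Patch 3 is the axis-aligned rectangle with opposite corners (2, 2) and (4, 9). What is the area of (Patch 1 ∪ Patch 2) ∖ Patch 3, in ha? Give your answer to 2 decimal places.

|Patch 1 ∪ Patch 2| = 18.5.
|(Patch 1 ∪ Patch 2) ∩ Patch 3| = 5.0792.
|(Patch 1 ∪ Patch 2) ∖ Patch 3| = 18.5 − 5.0792 = 13.42.

13.42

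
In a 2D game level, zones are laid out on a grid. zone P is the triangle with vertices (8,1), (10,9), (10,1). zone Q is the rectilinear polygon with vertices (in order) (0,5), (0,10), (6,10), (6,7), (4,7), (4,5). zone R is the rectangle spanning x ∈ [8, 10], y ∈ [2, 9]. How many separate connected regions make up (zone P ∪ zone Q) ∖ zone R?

(zone P ∪ zone Q) ∖ zone R splits into 2 disjoint pieces (area 1.875, area 26).

2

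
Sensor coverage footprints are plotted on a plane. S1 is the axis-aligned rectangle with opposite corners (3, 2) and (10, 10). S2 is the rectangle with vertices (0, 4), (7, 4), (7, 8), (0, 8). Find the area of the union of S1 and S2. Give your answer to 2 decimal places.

68.00

By inclusion–exclusion:
Individual areas: |S1| = 56, |S2| = 28.
|S1∩S2|: x∈[3,7], y∈[4,8] → 4·4 = 16.
|S1 ∪ S2| = 84 − 16 = 68.00.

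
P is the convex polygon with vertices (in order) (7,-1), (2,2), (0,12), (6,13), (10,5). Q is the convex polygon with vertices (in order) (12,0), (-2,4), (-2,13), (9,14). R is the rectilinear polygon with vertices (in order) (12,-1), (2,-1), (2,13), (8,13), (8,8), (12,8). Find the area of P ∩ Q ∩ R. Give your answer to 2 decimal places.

The intersection is the polygon with vertices (6,13), (8,9), (8,8), (8.5,8), (10,5), (8.062,1.125), (2,2.857), (2,12.333).
By the shoelace formula its area is 68.41.

68.41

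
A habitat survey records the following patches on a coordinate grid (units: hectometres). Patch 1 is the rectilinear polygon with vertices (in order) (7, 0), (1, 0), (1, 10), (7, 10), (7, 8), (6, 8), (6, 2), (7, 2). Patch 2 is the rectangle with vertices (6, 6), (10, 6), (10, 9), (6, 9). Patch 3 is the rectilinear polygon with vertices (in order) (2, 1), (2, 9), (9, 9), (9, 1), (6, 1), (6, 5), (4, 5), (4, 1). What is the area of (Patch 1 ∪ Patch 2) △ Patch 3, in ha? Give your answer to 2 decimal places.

45.00

|Patch 1 ∪ Patch 2| = 65.
|(Patch 1 ∪ Patch 2) ∩ Patch 3| = 34.
|(Patch 1 ∪ Patch 2) △ Patch 3| = 65 + 48 − 68 = 45.00.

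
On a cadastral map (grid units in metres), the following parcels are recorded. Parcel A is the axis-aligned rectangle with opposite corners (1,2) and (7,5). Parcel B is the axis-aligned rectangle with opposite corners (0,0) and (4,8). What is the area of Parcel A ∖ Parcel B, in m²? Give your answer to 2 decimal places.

9.00

|Parcel A∩Parcel B|: x∈[1,4], y∈[2,5] → 3·3 = 9.
|Parcel A| = 18.
|Parcel A ∖ Parcel B| = |Parcel A| − |Parcel A∩Parcel B| = 18 − 9 = 9.00.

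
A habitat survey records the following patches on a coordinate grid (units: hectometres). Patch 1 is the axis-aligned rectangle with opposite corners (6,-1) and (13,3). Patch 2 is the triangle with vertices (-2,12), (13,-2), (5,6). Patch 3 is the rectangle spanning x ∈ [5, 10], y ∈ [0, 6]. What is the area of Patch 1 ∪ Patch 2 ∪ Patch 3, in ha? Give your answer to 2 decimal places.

47.90

By inclusion–exclusion:
Individual areas: |Patch 1| = 28, |Patch 2| = 4, |Patch 3| = 30.
|Patch 1∩Patch 2| = 0.8571.
|Patch 1∩Patch 3|: x∈[6,10], y∈[0,3] → 4·3 = 12.
|Patch 2∩Patch 3| = 1.8333.
|Patch 1∩Patch 2∩Patch 3| = 0.5929.
|Patch 1 ∪ Patch 2 ∪ Patch 3| = 62 − 14.6905 + 0.5929 = 47.90.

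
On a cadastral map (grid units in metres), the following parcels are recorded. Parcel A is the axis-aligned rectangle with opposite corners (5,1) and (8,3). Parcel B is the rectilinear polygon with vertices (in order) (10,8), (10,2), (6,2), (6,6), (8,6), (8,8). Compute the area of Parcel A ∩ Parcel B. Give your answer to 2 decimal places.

The intersection is the polygon with vertices (8,3), (8,2), (6,2), (6,3).
By the shoelace formula its area is 2.00.

2.00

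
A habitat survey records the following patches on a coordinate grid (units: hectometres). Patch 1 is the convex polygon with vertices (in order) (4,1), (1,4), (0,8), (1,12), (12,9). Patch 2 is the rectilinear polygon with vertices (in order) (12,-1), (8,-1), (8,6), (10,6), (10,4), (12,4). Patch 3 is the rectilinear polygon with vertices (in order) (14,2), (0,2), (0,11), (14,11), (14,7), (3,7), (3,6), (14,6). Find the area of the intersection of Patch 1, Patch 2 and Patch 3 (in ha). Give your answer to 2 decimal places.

The intersection is the polygon with vertices (8,6), (9,6), (8,5).
By the shoelace formula its area is 0.50.

0.50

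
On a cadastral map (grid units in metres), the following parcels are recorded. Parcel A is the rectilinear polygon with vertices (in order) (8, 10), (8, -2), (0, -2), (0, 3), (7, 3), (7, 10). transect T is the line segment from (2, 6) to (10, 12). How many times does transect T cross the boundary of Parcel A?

2

The segment meets the boundary at (7.333,10), (7,9.75).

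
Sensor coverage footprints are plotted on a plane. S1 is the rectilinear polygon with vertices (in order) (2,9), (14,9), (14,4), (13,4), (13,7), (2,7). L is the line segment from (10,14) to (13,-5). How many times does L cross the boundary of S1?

2

The segment meets the boundary at (11.105,7), (10.789,9).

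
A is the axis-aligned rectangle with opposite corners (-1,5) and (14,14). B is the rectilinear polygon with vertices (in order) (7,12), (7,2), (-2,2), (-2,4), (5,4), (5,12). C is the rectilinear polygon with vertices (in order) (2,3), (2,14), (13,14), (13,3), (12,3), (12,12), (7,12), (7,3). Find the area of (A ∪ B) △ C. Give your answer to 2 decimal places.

89.00

|A ∪ B| = 155.
|(A ∪ B) ∩ C| = 71.
|(A ∪ B) △ C| = 155 + 76 − 142 = 89.00.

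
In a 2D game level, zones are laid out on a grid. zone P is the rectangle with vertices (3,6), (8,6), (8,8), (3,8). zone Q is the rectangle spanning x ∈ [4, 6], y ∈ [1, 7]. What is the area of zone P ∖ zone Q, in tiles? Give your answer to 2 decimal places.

8.00

|zone P∩zone Q|: x∈[4,6], y∈[6,7] → 2·1 = 2.
|zone P| = 10.
|zone P ∖ zone Q| = |zone P| − |zone P∩zone Q| = 10 − 2 = 8.00.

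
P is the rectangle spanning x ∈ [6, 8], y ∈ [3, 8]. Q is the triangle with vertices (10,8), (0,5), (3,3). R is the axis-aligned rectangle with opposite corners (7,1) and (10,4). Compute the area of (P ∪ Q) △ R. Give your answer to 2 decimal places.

29.01

|P ∪ Q| = 22.0143.
|(P ∪ Q) ∩ R| = 1.
|(P ∪ Q) △ R| = 22.0143 + 9 − 2 = 29.01.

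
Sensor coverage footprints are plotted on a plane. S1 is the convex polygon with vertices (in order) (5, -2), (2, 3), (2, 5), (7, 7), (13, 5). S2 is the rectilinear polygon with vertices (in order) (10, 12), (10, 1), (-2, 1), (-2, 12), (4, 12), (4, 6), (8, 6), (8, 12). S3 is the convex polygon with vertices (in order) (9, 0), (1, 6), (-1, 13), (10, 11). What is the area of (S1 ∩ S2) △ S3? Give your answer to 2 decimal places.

|S1 ∩ S2| = 37.1363.
|(S1 ∩ S2) ∩ S3| = 23.7511.
|(S1 ∩ S2) △ S3| = 37.1363 + 83.5 − 47.5023 = 73.13.

73.13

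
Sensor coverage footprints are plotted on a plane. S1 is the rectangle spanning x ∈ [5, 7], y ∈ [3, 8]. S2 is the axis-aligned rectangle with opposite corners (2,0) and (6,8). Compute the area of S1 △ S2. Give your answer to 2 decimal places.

32.00

|S1∩S2|: x∈[5,6], y∈[3,8] → 1·5 = 5.
|S1 △ S2| = |S1| + |S2| − 2·|S1∩S2| = 10 + 32 − 10 = 32.00.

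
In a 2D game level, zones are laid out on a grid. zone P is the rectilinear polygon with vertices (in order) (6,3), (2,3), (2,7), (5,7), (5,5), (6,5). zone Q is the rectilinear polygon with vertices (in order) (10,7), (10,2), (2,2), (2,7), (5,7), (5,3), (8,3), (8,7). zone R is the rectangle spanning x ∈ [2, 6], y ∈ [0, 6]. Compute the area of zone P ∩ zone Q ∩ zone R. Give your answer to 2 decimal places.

9.00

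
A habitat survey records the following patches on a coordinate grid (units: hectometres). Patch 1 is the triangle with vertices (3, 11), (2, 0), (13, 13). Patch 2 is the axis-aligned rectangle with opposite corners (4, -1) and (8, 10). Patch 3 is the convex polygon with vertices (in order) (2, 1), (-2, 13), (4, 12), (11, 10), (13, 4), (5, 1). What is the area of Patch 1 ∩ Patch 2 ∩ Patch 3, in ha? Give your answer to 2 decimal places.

The intersection is the polygon with vertices (4,10), (8,10), (8,7.091), (4,2.364).
By the shoelace formula its area is 21.09.

21.09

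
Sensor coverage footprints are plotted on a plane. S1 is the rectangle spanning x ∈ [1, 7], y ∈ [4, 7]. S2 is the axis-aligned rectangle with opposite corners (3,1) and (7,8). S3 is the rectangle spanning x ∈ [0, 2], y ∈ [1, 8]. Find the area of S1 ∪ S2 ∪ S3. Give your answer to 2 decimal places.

45.00

By inclusion–exclusion:
Individual areas: |S1| = 18, |S2| = 28, |S3| = 14.
|S1∩S2|: x∈[3,7], y∈[4,7] → 4·3 = 12.
|S1∩S3|: x∈[1,2], y∈[4,7] → 1·3 = 3.
|S2∩S3| = 0 (no overlap).
|S1∩S2∩S3| = 0.
|S1 ∪ S2 ∪ S3| = 60 − 15 + 0 = 45.00.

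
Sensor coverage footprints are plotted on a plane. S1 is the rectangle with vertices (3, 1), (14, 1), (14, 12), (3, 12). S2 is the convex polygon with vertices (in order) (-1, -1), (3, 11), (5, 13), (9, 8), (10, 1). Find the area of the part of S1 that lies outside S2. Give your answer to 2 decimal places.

58.40

|S1| = 121, |S1∩S2| = 62.6.
|S1 ∖ S2| = |S1| − |S1∩S2| = 121 − 62.6 = 58.40.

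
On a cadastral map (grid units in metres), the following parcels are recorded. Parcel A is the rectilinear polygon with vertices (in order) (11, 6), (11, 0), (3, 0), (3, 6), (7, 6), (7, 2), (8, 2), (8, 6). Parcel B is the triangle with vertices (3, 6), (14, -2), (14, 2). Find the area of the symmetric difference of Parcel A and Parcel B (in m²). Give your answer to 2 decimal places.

|Parcel A| = 44, |Parcel B| = 22, |Parcel A∩Parcel B| = 10.
|Parcel A △ Parcel B| = |Parcel A| + |Parcel B| − 2·|Parcel A∩Parcel B| = 44 + 22 − 20 = 46.00.

46.00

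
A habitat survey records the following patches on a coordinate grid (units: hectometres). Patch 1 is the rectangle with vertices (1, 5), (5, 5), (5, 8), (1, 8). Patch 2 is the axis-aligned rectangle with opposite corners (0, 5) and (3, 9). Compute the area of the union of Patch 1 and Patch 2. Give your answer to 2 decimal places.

18.00

By inclusion–exclusion:
Individual areas: |Patch 1| = 12, |Patch 2| = 12.
|Patch 1∩Patch 2|: x∈[1,3], y∈[5,8] → 2·3 = 6.
|Patch 1 ∪ Patch 2| = 24 − 6 = 18.00.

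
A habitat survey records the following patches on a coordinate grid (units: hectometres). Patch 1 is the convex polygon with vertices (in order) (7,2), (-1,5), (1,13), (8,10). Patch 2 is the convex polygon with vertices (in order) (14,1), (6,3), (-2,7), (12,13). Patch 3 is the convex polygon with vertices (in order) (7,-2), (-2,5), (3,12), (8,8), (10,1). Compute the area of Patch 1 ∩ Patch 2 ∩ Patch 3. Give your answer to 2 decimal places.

37.22

The intersection is the polygon with vertices (5.326,10.139), (7.773,8.182), (7.091,2.727), (6,3), (-0.667,6.333), (-0.462,7.154), (0.059,7.882).
By the shoelace formula its area is 37.22.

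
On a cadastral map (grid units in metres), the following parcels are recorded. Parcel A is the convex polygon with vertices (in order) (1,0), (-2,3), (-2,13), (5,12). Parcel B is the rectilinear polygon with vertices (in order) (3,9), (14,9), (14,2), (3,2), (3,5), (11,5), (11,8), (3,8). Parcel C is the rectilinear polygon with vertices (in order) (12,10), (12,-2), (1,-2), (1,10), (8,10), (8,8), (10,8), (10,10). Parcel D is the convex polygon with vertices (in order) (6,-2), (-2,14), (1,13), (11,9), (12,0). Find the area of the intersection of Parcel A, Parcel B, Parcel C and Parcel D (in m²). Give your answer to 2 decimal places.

0.83

The intersection is the polygon with vertices (3,9), (4,9), (3.667,8), (3,8).
By the shoelace formula its area is 0.83.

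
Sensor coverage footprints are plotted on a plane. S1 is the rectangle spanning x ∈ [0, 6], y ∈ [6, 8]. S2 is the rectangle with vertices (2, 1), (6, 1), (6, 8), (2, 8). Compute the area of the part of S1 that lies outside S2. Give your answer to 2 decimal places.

|S1∩S2|: x∈[2,6], y∈[6,8] → 4·2 = 8.
|S1| = 12.
|S1 ∖ S2| = |S1| − |S1∩S2| = 12 − 8 = 4.00.

4.00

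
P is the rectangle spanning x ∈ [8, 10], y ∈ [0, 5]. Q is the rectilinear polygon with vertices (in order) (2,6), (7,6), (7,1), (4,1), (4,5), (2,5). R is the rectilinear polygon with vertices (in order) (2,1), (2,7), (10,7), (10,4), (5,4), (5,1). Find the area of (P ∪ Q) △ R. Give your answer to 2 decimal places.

|P ∪ Q| = 27.
|(P ∪ Q) ∩ R| = 13.
|(P ∪ Q) △ R| = 27 + 33 − 26 = 34.00.

34.00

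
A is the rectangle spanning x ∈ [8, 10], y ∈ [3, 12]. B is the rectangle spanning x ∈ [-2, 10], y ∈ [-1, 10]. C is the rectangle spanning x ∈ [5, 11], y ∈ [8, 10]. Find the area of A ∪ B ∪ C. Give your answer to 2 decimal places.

138.00

By inclusion–exclusion:
Individual areas: |A| = 18, |B| = 132, |C| = 12.
|A∩B|: x∈[8,10], y∈[3,10] → 2·7 = 14.
|A∩C|: x∈[8,10], y∈[8,10] → 2·2 = 4.
|B∩C|: x∈[5,10], y∈[8,10] → 5·2 = 10.
|A∩B∩C| = 4.
|A ∪ B ∪ C| = 162 − 28 + 4 = 138.00.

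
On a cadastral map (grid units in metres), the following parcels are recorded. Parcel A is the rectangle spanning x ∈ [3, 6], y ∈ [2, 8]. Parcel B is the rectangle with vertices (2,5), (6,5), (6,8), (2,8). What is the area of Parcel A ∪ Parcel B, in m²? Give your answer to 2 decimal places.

21.00

By inclusion–exclusion:
Individual areas: |Parcel A| = 18, |Parcel B| = 12.
|Parcel A∩Parcel B|: x∈[3,6], y∈[5,8] → 3·3 = 9.
|Parcel A ∪ Parcel B| = 30 − 9 = 21.00.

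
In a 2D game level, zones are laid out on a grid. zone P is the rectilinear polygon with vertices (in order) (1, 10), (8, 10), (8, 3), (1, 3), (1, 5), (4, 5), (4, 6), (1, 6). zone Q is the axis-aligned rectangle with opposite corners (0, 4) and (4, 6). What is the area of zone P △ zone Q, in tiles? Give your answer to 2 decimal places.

|zone P| = 46, |zone Q| = 8, |zone P∩zone Q| = 3.
|zone P △ zone Q| = |zone P| + |zone Q| − 2·|zone P∩zone Q| = 46 + 8 − 6 = 48.00.

48.00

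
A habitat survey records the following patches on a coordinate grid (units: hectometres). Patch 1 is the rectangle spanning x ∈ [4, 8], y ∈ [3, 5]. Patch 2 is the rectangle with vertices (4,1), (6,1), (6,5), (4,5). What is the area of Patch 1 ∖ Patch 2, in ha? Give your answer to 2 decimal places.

|Patch 1∩Patch 2|: x∈[4,6], y∈[3,5] → 2·2 = 4.
|Patch 1| = 8.
|Patch 1 ∖ Patch 2| = |Patch 1| − |Patch 1∩Patch 2| = 8 − 4 = 4.00.

4.00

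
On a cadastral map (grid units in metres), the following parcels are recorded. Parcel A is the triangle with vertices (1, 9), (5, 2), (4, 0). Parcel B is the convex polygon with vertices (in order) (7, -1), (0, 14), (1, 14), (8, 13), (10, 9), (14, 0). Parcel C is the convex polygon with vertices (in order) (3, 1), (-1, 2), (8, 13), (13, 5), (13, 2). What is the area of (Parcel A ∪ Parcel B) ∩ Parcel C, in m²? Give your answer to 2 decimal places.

|Parcel A ∪ Parcel B| = 114.
|(Parcel A ∪ Parcel B) ∩ Parcel C| = 69.99.

69.99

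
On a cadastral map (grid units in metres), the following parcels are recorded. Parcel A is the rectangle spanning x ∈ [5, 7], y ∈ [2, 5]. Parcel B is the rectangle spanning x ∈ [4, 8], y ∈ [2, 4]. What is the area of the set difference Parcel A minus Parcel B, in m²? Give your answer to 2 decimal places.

|Parcel A∩Parcel B|: x∈[5,7], y∈[2,4] → 2·2 = 4.
|Parcel A| = 6.
|Parcel A ∖ Parcel B| = |Parcel A| − |Parcel A∩Parcel B| = 6 − 4 = 2.00.

2.00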